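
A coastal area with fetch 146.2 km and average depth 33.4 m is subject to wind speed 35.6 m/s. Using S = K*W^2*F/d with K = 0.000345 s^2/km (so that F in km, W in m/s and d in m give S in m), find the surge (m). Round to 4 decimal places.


S = K * W^2 * F / d
W^2 = 35.6^2 = 1267.36
S = 0.000345 * 1267.36 * 146.2 / 33.4
Numerator = 0.000345 * 1267.36 * 146.2 = 63.924371
S = 63.924371 / 33.4 = 1.9139 m

1.9139


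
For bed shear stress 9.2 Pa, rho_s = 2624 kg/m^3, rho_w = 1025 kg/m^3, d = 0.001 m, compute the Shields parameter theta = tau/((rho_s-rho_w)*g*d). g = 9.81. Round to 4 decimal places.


theta = tau / ((rho_s - rho_w) * g * d)
rho_s - rho_w = 2624 - 1025 = 1599
Denominator = 1599 * 9.81 * 0.001 = 15.686190
theta = 9.2 / 15.686190
theta = 0.5865

0.5865


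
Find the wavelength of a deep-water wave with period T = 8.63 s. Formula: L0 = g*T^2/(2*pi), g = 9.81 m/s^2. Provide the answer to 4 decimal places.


L0 = g * T^2 / (2 * pi)
L0 = 9.81 * 8.63^2 / (2 * pi)
L0 = 9.81 * 74.4769 / 6.28319
L0 = 730.6184 / 6.28319
L0 = 116.2815 m

116.2815


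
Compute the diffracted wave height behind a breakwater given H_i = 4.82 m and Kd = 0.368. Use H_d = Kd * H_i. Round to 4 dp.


H_d = Kd * H_i
H_d = 0.368 * 4.82
H_d = 1.7738 m

1.7738


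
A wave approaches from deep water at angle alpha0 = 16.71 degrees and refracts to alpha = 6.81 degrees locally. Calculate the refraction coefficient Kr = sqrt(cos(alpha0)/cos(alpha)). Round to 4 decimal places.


Kr = sqrt(cos(alpha0) / cos(alpha))
cos(16.71) = 0.957772
cos(6.81) = 0.992945
Kr = sqrt(0.957772 / 0.992945)
Kr = sqrt(0.964578)
Kr = 0.9821

0.9821


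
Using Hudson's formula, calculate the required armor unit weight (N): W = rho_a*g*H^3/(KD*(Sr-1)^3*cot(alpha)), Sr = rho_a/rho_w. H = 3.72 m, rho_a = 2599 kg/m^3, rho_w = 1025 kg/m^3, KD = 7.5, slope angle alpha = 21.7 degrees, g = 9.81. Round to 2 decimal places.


Sr = rho_a / rho_w = 2599 / 1025 = 2.535610
(Sr - 1) = 1.535610
(Sr - 1)^3 = 3.621117
cot(21.7) = 1 / tan(21.7) = 1 / 0.397948 = 2.512889
Numerator = 2599 * 9.81 * 3.72^3 = 1312514.4896
Denominator = 7.5 * 3.621117 * 2.512889 = 68.245994
W = 1312514.4896 / 68.245994
W = 19232.11 N

19232.11


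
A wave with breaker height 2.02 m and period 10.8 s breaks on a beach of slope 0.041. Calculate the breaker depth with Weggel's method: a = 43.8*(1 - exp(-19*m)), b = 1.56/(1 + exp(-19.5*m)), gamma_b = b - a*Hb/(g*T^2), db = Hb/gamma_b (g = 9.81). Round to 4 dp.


a = 43.8 * (1 - exp(-19 * m))
exp(-19 * 0.041) = exp(-0.7790) = 0.458865
a = 43.8 * (1 - 0.458865) = 23.701728
b = 1.56 / (1 + exp(-19.5 * m))
exp(-19.5 * 0.041) = exp(-0.7995) = 0.449554
b = 1.56 / (1 + 0.449554) = 1.076193
Hb / (g * T^2) = 2.02 / (9.81 * 10.8^2) = 2.02 / 1144.2384 = 0.00176537
gamma_b = b - a * Hb/(g*T^2) = 1.076193 - 23.701728 * 0.00176537 = 1.034351
db = Hb / gamma_b = 2.02 / 1.034351
db = 1.9529 m

1.9529


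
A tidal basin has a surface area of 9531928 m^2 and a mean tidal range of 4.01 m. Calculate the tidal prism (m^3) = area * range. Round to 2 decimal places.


Tidal prism = Area * Tidal range
P = 9531928 * 4.01
P = 38223031.28 m^3

38223031.28


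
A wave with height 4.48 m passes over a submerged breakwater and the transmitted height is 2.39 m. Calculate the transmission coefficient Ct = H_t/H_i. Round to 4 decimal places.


Ct = H_t / H_i
Ct = 2.39 / 4.48
Ct = 0.5335

0.5335


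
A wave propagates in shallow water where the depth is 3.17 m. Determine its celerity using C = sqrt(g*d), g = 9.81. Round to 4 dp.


Using the shallow-water approximation:
C = sqrt(g * d) = sqrt(9.81 * 3.17)
C = sqrt(31.0977)
C = 5.5765 m/s

5.5765


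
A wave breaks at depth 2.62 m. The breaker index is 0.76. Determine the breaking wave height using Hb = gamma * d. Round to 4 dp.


Hb = gamma * d
Hb = 0.76 * 2.62
Hb = 1.9912 m

1.9912


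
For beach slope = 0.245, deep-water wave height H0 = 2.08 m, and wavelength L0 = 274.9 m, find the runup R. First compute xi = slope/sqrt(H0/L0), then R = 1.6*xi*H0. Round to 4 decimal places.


xi = slope / sqrt(H0/L0)
H0/L0 = 2.08/274.9 = 0.007566
sqrt(0.007566) = 0.086985
xi = 0.245 / 0.086985 = 2.816578
R = 1.6 * xi * H0 = 1.6 * 2.816578 * 2.08
R = 9.3736 m

9.3736


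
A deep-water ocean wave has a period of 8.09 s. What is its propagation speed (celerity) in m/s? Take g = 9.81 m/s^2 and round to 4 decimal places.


We use the deep-water celerity formula:
C = g * T / (2 * pi)
C = 9.81 * 8.09 / (2 * 3.14159...)
C = 79.362900 / 6.283185
C = 12.6310 m/s

12.6310


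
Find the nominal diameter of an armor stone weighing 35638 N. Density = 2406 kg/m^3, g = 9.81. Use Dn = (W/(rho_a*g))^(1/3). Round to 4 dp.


V = W / (rho_a * g)
V = 35638 / (2406 * 9.81)
V = 35638 / 23602.86
V = 1.509902 m^3
Dn = V^(1/3) = 1.509902^(1/3)
Dn = 1.1472 m

1.1472


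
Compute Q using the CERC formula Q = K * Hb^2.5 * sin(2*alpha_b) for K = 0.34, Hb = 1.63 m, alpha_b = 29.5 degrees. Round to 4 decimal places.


Q = K * Hb^2.5 * sin(2 * alpha_b)
Hb^2.5 = 1.63^2.5 = 3.392103
sin(2 * 29.5) = sin(59.0) = 0.857167
Q = 0.34 * 3.392103 * 0.857167
Q = 0.9886 m^3/s

0.9886


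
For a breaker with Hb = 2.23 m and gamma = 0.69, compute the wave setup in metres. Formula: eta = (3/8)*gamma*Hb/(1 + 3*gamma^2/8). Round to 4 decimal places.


eta = (3/8) * gamma * Hb / (1 + 3*gamma^2/8)
Numerator = (3/8) * 0.69 * 2.23 = 0.577012
Denominator = 1 + 3*0.69^2/8 = 1 + 0.178538 = 1.178538
eta = 0.577012 / 1.178538
eta = 0.4896 m

0.4896


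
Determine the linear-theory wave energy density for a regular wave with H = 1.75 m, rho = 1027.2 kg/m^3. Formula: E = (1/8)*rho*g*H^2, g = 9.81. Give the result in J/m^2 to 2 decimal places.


E = (1/8) * rho * g * H^2
E = (1/8) * 1027.2 * 9.81 * 1.75^2
E = 0.125 * 1027.2 * 9.81 * 3.0625
E = 3857.54 J/m^2

3857.54


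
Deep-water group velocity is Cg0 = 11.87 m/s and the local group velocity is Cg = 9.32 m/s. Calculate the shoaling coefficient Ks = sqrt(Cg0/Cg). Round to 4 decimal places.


Ks = sqrt(Cg0 / Cg)
Ks = sqrt(11.87 / 9.32)
Ks = sqrt(1.2736)
Ks = 1.1285

1.1285


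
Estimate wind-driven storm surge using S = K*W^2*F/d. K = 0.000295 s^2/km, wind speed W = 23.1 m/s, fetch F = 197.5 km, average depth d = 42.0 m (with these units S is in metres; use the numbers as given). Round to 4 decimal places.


S = K * W^2 * F / d
W^2 = 23.1^2 = 533.61
S = 0.000295 * 533.61 * 197.5 / 42.0
Numerator = 0.000295 * 533.61 * 197.5 = 31.089453
S = 31.089453 / 42.0 = 0.7402 m

0.7402


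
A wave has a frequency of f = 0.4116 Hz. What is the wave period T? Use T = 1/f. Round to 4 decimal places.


T = 1 / f
T = 1 / 0.4116
T = 2.4295 s

2.4295


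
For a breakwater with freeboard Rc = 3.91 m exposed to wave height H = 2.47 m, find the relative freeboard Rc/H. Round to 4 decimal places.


Relative freeboard = Rc / H
= 3.91 / 2.47
= 1.5830

1.5830


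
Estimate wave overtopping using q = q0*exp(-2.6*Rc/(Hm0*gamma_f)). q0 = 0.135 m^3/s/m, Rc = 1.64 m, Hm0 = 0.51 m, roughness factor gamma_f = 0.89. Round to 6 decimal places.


q = q0 * exp(-2.6 * Rc / (Hm0 * gamma_f))
Exponent = -2.6 * 1.64 / (0.51 * 0.89)
= -2.6 * 1.64 / 0.4539
= -9.394140
exp(-9.394140) = 0.000083
q = 0.135 * 0.000083
q = 0.000011 m^3/s/m

0.000011


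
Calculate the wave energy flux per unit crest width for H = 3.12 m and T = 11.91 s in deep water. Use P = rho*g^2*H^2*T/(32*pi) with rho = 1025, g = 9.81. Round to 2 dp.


P = rho * g^2 * H^2 * T / (32 * pi)
P = 1025 * 9.81^2 * 3.12^2 * 11.91 / (32 * pi)
P = 1025 * 96.2361 * 9.7344 * 11.91 / 100.53096
P = 113758.27 W/m

113758.27


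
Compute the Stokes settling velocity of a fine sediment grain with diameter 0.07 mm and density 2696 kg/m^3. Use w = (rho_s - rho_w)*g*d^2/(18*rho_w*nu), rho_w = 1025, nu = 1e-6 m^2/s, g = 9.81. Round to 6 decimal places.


w = (rho_s - rho_w) * g * d^2 / (18 * rho_w * nu)
d = 0.07 mm = 0.000070 m
rho_s - rho_w = 2696 - 1025 = 1671
Numerator = 1671 * 9.81 * (0.000070)^2 = 0.000080323299
Denominator = 18 * 1025 * 1e-6 = 0.018450
w = 0.004354 m/s

0.004354


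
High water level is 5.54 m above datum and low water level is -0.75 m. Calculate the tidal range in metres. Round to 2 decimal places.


Tidal range = High water - Low water
Tidal range = 5.54 - (-0.75)
Tidal range = 6.29 m

6.29


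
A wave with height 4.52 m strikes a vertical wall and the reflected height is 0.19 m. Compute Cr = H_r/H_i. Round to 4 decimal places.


Cr = H_r / H_i
Cr = 0.19 / 4.52
Cr = 0.0420

0.0420


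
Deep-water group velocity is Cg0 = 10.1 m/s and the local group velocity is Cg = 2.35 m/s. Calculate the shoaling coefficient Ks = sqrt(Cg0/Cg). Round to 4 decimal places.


Ks = sqrt(Cg0 / Cg)
Ks = sqrt(10.1 / 2.35)
Ks = sqrt(4.2979)
Ks = 2.0731

2.0731


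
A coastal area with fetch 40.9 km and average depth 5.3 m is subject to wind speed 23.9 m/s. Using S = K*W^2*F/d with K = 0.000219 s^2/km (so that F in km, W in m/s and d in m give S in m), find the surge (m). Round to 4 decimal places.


S = K * W^2 * F / d
W^2 = 23.9^2 = 571.21
S = 0.000219 * 571.21 * 40.9 / 5.3
Numerator = 0.000219 * 571.21 * 40.9 = 5.116385
S = 5.116385 / 5.3 = 0.9654 m

0.9654


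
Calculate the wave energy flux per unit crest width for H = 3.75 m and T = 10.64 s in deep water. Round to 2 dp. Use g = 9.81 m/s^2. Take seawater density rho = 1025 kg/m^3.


P = rho * g^2 * H^2 * T / (32 * pi)
P = 1025 * 9.81^2 * 3.75^2 * 10.64 / (32 * pi)
P = 1025 * 96.2361 * 14.0625 * 10.64 / 100.53096
P = 146813.57 W/m

146813.57


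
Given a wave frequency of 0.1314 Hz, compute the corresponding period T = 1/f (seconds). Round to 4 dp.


T = 1 / f
T = 1 / 0.1314
T = 7.6104 s

7.6104


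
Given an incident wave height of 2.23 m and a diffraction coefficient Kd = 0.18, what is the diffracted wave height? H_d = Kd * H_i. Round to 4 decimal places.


H_d = Kd * H_i
H_d = 0.18 * 2.23
H_d = 0.4014 m

0.4014


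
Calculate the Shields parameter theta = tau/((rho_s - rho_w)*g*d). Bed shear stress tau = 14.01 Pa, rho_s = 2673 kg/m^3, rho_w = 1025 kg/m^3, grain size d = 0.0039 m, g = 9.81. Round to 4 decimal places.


theta = tau / ((rho_s - rho_w) * g * d)
rho_s - rho_w = 2673 - 1025 = 1648
Denominator = 1648 * 9.81 * 0.0039 = 63.050832
theta = 14.01 / 63.050832
theta = 0.2222

0.2222


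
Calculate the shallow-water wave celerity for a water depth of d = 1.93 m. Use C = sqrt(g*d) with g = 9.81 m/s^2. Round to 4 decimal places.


Using the shallow-water approximation:
C = sqrt(g * d) = sqrt(9.81 * 1.93)
C = sqrt(18.9333)
C = 4.3512 m/s

4.3512


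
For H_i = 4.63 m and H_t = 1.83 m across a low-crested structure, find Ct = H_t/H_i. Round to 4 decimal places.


Ct = H_t / H_i
Ct = 1.83 / 4.63
Ct = 0.3952

0.3952


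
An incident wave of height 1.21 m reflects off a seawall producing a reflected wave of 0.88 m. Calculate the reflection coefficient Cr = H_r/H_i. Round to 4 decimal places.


Cr = H_r / H_i
Cr = 0.88 / 1.21
Cr = 0.7273

0.7273


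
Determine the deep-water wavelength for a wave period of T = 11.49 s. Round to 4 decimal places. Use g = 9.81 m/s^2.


L0 = g * T^2 / (2 * pi)
L0 = 9.81 * 11.49^2 / (2 * pi)
L0 = 9.81 * 132.0201 / 6.28319
L0 = 1295.1172 / 6.28319
L0 = 206.1243 m

206.1243


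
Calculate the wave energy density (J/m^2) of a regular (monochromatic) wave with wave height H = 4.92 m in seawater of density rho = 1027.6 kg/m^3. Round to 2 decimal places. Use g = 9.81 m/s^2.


E = (1/8) * rho * g * H^2
E = (1/8) * 1027.6 * 9.81 * 4.92^2
E = 0.125 * 1027.6 * 9.81 * 24.2064
E = 30502.35 J/m^2

30502.35


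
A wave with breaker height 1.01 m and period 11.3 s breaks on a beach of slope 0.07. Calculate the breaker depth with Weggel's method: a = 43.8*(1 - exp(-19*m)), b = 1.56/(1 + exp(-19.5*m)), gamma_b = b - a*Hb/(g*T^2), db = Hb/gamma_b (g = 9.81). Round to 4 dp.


a = 43.8 * (1 - exp(-19 * m))
exp(-19 * 0.07) = exp(-1.3300) = 0.264477
a = 43.8 * (1 - 0.264477) = 32.215896
b = 1.56 / (1 + exp(-19.5 * m))
exp(-19.5 * 0.07) = exp(-1.3650) = 0.255381
b = 1.56 / (1 + 0.255381) = 1.242651
Hb / (g * T^2) = 1.01 / (9.81 * 11.3^2) = 1.01 / 1252.6389 = 0.00080630
gamma_b = b - a * Hb/(g*T^2) = 1.242651 - 32.215896 * 0.00080630 = 1.216675
db = Hb / gamma_b = 1.01 / 1.216675
db = 0.8301 m

0.8301


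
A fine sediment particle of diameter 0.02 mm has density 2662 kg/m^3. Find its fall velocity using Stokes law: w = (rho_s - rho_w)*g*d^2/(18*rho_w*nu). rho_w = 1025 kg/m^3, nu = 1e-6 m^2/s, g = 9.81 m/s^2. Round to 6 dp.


w = (rho_s - rho_w) * g * d^2 / (18 * rho_w * nu)
d = 0.02 mm = 0.000020 m
rho_s - rho_w = 2662 - 1025 = 1637
Numerator = 1637 * 9.81 * (0.000020)^2 = 0.000006423588
Denominator = 18 * 1025 * 1e-6 = 0.018450
w = 0.000348 m/s

0.000348


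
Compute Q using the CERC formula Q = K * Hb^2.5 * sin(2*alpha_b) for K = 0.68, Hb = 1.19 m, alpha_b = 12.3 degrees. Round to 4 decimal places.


Q = K * Hb^2.5 * sin(2 * alpha_b)
Hb^2.5 = 1.19^2.5 = 1.544783
sin(2 * 12.3) = sin(24.6) = 0.416281
Q = 0.68 * 1.544783 * 0.416281
Q = 0.4373 m^3/s

0.4373


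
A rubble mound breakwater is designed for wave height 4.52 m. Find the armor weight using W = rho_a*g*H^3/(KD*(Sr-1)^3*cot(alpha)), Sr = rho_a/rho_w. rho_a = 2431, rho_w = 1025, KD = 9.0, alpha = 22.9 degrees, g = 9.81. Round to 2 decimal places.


Sr = rho_a / rho_w = 2431 / 1025 = 2.371707
(Sr - 1) = 1.371707
(Sr - 1)^3 = 2.580978
cot(22.9) = 1 / tan(22.9) = 1 / 0.422417 = 2.367332
Numerator = 2431 * 9.81 * 4.52^3 = 2202263.4480
Denominator = 9.0 * 2.580978 * 2.367332 = 54.990284
W = 2202263.4480 / 54.990284
W = 40048.23 N

40048.23


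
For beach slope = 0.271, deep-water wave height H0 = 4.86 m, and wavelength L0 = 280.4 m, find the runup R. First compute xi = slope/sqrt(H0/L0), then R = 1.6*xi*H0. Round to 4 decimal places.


xi = slope / sqrt(H0/L0)
H0/L0 = 4.86/280.4 = 0.017332
sqrt(0.017332) = 0.131653
xi = 0.271 / 0.131653 = 2.058449
R = 1.6 * xi * H0 = 1.6 * 2.058449 * 4.86
R = 16.0065 m

16.0065


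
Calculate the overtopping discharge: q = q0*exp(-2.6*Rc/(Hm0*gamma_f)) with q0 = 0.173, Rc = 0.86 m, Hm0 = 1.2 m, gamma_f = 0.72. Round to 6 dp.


q = q0 * exp(-2.6 * Rc / (Hm0 * gamma_f))
Exponent = -2.6 * 0.86 / (1.2 * 0.72)
= -2.6 * 0.86 / 0.8640
= -2.587963
exp(-2.587963) = 0.075173
q = 0.173 * 0.075173
q = 0.013005 m^3/s/m

0.013005


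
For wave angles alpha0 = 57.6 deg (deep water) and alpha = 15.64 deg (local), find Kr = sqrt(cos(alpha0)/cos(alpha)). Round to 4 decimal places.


Kr = sqrt(cos(alpha0) / cos(alpha))
cos(57.6) = 0.535827
cos(15.64) = 0.962975
Kr = sqrt(0.535827 / 0.962975)
Kr = sqrt(0.556429)
Kr = 0.7459

0.7459


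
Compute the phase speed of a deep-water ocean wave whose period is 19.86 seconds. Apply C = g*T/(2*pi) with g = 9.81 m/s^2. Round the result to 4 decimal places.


We use the deep-water celerity formula:
C = g * T / (2 * pi)
C = 9.81 * 19.86 / (2 * 3.14159...)
C = 194.826600 / 6.283185
C = 31.0076 m/s

31.0076


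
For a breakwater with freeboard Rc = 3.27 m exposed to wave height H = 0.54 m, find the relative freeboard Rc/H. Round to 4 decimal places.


Relative freeboard = Rc / H
= 3.27 / 0.54
= 6.0556

6.0556


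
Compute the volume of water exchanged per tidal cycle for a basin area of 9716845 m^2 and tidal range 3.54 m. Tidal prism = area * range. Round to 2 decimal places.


Tidal prism = Area * Tidal range
P = 9716845 * 3.54
P = 34397631.30 m^3

34397631.30


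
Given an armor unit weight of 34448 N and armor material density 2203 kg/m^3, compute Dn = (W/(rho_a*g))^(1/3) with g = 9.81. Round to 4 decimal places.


V = W / (rho_a * g)
V = 34448 / (2203 * 9.81)
V = 34448 / 21611.43
V = 1.593971 m^3
Dn = V^(1/3) = 1.593971^(1/3)
Dn = 1.1681 m

1.1681


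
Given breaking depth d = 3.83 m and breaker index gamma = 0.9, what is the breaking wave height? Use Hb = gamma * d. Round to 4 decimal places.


Hb = gamma * d
Hb = 0.9 * 3.83
Hb = 3.4470 m

3.4470


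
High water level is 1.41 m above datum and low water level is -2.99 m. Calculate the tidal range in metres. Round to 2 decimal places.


Tidal range = High water - Low water
Tidal range = 1.41 - (-2.99)
Tidal range = 4.40 m

4.40


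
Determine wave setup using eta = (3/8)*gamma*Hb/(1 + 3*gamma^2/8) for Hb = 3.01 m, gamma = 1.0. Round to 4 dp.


eta = (3/8) * gamma * Hb / (1 + 3*gamma^2/8)
Numerator = (3/8) * 1.0 * 3.01 = 1.128750
Denominator = 1 + 3*1.0^2/8 = 1 + 0.375000 = 1.375000
eta = 1.128750 / 1.375000
eta = 0.8209 m

0.8209


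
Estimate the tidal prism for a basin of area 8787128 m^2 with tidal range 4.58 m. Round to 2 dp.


Tidal prism = Area * Tidal range
P = 8787128 * 4.58
P = 40245046.24 m^3

40245046.24


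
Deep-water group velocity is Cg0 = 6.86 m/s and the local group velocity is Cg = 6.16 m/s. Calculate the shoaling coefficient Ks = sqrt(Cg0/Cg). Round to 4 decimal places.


Ks = sqrt(Cg0 / Cg)
Ks = sqrt(6.86 / 6.16)
Ks = sqrt(1.1136)
Ks = 1.0553

1.0553


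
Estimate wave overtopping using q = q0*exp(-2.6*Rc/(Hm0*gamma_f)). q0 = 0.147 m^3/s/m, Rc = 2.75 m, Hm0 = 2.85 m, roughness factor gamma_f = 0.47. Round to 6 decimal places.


q = q0 * exp(-2.6 * Rc / (Hm0 * gamma_f))
Exponent = -2.6 * 2.75 / (2.85 * 0.47)
= -2.6 * 2.75 / 1.3395
= -5.337813
exp(-5.337813) = 0.004806
q = 0.147 * 0.004806
q = 0.000707 m^3/s/m

0.000707


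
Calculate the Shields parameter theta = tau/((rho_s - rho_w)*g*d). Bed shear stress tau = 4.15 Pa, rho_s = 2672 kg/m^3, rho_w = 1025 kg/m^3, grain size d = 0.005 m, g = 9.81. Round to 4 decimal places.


theta = tau / ((rho_s - rho_w) * g * d)
rho_s - rho_w = 2672 - 1025 = 1647
Denominator = 1647 * 9.81 * 0.005 = 80.785350
theta = 4.15 / 80.785350
theta = 0.0514

0.0514


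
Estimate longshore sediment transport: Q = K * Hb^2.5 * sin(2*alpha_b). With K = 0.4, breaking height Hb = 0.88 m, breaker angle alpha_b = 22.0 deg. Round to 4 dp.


Q = K * Hb^2.5 * sin(2 * alpha_b)
Hb^2.5 = 0.88^2.5 = 0.726452
sin(2 * 22.0) = sin(44.0) = 0.694658
Q = 0.4 * 0.726452 * 0.694658
Q = 0.2019 m^3/s

0.2019


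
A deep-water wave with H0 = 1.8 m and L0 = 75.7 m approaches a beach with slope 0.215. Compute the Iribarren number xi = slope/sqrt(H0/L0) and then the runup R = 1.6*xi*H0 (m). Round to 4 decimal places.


xi = slope / sqrt(H0/L0)
H0/L0 = 1.8/75.7 = 0.023778
sqrt(0.023778) = 0.154201
xi = 0.215 / 0.154201 = 1.394280
R = 1.6 * xi * H0 = 1.6 * 1.394280 * 1.8
R = 4.0155 m

4.0155


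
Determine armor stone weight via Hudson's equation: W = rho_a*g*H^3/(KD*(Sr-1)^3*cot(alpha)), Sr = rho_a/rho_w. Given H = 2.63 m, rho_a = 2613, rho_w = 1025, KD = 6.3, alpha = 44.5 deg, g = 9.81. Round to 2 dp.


Sr = rho_a / rho_w = 2613 / 1025 = 2.549268
(Sr - 1) = 1.549268
(Sr - 1)^3 = 3.718604
cot(44.5) = 1 / tan(44.5) = 1 / 0.982697 = 1.017607
Numerator = 2613 * 9.81 * 2.63^3 = 466311.0024
Denominator = 6.3 * 3.718604 * 1.017607 = 23.839695
W = 466311.0024 / 23.839695
W = 19560.28 N

19560.28


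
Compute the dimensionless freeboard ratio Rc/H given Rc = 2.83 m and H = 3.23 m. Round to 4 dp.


Relative freeboard = Rc / H
= 2.83 / 3.23
= 0.8762

0.8762


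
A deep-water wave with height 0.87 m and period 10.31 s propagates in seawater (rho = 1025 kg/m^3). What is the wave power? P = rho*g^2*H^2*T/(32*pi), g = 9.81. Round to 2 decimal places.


P = rho * g^2 * H^2 * T / (32 * pi)
P = 1025 * 9.81^2 * 0.87^2 * 10.31 / (32 * pi)
P = 1025 * 96.2361 * 0.7569 * 10.31 / 100.53096
P = 7657.01 W/m

7657.01


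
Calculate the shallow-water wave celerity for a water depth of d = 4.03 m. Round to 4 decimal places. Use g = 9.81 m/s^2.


Using the shallow-water approximation:
C = sqrt(g * d) = sqrt(9.81 * 4.03)
C = sqrt(39.5343)
C = 6.2876 m/s

6.2876


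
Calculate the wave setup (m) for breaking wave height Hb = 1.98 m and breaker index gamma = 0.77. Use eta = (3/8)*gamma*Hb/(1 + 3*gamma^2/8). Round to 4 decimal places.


eta = (3/8) * gamma * Hb / (1 + 3*gamma^2/8)
Numerator = (3/8) * 0.77 * 1.98 = 0.571725
Denominator = 1 + 3*0.77^2/8 = 1 + 0.222338 = 1.222338
eta = 0.571725 / 1.222338
eta = 0.4677 m

0.4677


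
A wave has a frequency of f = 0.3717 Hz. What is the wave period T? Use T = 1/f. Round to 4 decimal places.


T = 1 / f
T = 1 / 0.3717
T = 2.6903 s

2.6903


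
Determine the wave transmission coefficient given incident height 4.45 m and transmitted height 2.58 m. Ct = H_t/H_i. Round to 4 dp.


Ct = H_t / H_i
Ct = 2.58 / 4.45
Ct = 0.5798

0.5798


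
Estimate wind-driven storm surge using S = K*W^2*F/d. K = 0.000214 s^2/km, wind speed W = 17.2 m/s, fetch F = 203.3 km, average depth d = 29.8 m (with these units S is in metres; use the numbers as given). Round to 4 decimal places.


S = K * W^2 * F / d
W^2 = 17.2^2 = 295.84
S = 0.000214 * 295.84 * 203.3 / 29.8
Numerator = 0.000214 * 295.84 * 203.3 = 12.870874
S = 12.870874 / 29.8 = 0.4319 m

0.4319


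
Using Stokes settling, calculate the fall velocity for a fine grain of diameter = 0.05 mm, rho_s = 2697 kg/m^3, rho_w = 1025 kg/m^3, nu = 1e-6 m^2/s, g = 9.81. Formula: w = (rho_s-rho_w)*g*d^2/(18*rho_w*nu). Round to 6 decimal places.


w = (rho_s - rho_w) * g * d^2 / (18 * rho_w * nu)
d = 0.05 mm = 0.000050 m
rho_s - rho_w = 2697 - 1025 = 1672
Numerator = 1672 * 9.81 * (0.000050)^2 = 0.000041005800
Denominator = 18 * 1025 * 1e-6 = 0.018450
w = 0.002223 m/s

0.002223


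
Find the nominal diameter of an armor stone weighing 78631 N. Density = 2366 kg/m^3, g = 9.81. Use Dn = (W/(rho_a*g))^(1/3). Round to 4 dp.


V = W / (rho_a * g)
V = 78631 / (2366 * 9.81)
V = 78631 / 23210.46
V = 3.387740 m^3
Dn = V^(1/3) = 3.387740^(1/3)
Dn = 1.5019 m

1.5019


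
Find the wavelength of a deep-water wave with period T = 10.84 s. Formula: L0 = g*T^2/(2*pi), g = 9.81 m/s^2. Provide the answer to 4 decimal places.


L0 = g * T^2 / (2 * pi)
L0 = 9.81 * 10.84^2 / (2 * pi)
L0 = 9.81 * 117.5056 / 6.28319
L0 = 1152.7299 / 6.28319
L0 = 183.4627 m

183.4627


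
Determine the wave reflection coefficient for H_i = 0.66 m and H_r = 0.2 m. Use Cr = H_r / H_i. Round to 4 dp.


Cr = H_r / H_i
Cr = 0.2 / 0.66
Cr = 0.3030

0.3030


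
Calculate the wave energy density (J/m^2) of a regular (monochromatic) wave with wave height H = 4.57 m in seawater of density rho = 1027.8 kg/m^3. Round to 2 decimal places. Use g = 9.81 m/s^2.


E = (1/8) * rho * g * H^2
E = (1/8) * 1027.8 * 9.81 * 4.57^2
E = 0.125 * 1027.8 * 9.81 * 20.8849
E = 26322.07 J/m^2

26322.07


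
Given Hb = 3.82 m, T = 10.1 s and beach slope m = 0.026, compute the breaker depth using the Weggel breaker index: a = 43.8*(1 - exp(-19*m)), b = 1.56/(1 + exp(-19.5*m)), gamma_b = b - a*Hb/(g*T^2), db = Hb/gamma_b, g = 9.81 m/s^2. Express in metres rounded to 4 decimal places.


a = 43.8 * (1 - exp(-19 * m))
exp(-19 * 0.026) = exp(-0.4940) = 0.610181
a = 43.8 * (1 - 0.610181) = 17.074082
b = 1.56 / (1 + exp(-19.5 * m))
exp(-19.5 * 0.026) = exp(-0.5070) = 0.602300
b = 1.56 / (1 + 0.602300) = 0.973601
Hb / (g * T^2) = 3.82 / (9.81 * 10.1^2) = 3.82 / 1000.7181 = 0.00381726
gamma_b = b - a * Hb/(g*T^2) = 0.973601 - 17.074082 * 0.00381726 = 0.908424
db = Hb / gamma_b = 3.82 / 0.908424
db = 4.2051 m

4.2051


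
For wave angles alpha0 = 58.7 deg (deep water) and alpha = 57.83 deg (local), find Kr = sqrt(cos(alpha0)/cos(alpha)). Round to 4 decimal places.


Kr = sqrt(cos(alpha0) / cos(alpha))
cos(58.7) = 0.519519
cos(57.83) = 0.532433
Kr = sqrt(0.519519 / 0.532433)
Kr = sqrt(0.975745)
Kr = 0.9878

0.9878


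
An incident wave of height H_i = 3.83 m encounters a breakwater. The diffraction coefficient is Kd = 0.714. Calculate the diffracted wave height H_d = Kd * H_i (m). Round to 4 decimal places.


H_d = Kd * H_i
H_d = 0.714 * 3.83
H_d = 2.7346 m

2.7346


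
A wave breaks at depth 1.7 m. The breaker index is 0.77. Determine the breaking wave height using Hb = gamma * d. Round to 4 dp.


Hb = gamma * d
Hb = 0.77 * 1.7
Hb = 1.3090 m

1.3090


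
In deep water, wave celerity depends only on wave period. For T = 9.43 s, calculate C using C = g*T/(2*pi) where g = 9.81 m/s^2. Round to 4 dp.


We use the deep-water celerity formula:
C = g * T / (2 * pi)
C = 9.81 * 9.43 / (2 * 3.14159...)
C = 92.508300 / 6.283185
C = 14.7232 m/s

14.7232


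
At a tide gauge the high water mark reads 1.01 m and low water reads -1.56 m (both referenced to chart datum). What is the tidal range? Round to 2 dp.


Tidal range = High water - Low water
Tidal range = 1.01 - (-1.56)
Tidal range = 2.57 m

2.57


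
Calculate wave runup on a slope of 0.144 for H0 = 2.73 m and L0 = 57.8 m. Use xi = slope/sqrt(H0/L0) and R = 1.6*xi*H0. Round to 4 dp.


xi = slope / sqrt(H0/L0)
H0/L0 = 2.73/57.8 = 0.047232
sqrt(0.047232) = 0.217329
xi = 0.144 / 0.217329 = 0.662590
R = 1.6 * xi * H0 = 1.6 * 0.662590 * 2.73
R = 2.8942 m

2.8942


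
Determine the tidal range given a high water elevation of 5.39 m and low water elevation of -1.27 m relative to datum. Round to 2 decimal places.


Tidal range = High water - Low water
Tidal range = 5.39 - (-1.27)
Tidal range = 6.66 m

6.66


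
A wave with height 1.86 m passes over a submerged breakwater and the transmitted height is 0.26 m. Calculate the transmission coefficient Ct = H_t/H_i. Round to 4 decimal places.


Ct = H_t / H_i
Ct = 0.26 / 1.86
Ct = 0.1398

0.1398


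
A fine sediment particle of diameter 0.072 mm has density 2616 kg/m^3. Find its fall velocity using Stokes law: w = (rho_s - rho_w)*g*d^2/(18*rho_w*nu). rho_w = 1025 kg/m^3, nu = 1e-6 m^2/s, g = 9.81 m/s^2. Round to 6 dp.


w = (rho_s - rho_w) * g * d^2 / (18 * rho_w * nu)
d = 0.072 mm = 0.000072 m
rho_s - rho_w = 2616 - 1025 = 1591
Numerator = 1591 * 9.81 * (0.000072)^2 = 0.000080910369
Denominator = 18 * 1025 * 1e-6 = 0.018450
w = 0.004385 m/s

0.004385


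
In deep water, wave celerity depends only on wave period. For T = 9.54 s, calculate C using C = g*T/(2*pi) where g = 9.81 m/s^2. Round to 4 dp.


We use the deep-water celerity formula:
C = g * T / (2 * pi)
C = 9.81 * 9.54 / (2 * 3.14159...)
C = 93.587400 / 6.283185
C = 14.8949 m/s

14.8949


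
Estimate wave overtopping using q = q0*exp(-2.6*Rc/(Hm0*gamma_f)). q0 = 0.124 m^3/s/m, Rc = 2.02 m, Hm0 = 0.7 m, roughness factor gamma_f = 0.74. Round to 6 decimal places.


q = q0 * exp(-2.6 * Rc / (Hm0 * gamma_f))
Exponent = -2.6 * 2.02 / (0.7 * 0.74)
= -2.6 * 2.02 / 0.5180
= -10.138996
exp(-10.138996) = 0.000040
q = 0.124 * 0.000040
q = 0.000005 m^3/s/m

0.000005


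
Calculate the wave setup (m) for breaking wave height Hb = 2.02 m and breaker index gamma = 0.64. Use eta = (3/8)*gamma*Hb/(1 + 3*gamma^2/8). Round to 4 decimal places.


eta = (3/8) * gamma * Hb / (1 + 3*gamma^2/8)
Numerator = (3/8) * 0.64 * 2.02 = 0.484800
Denominator = 1 + 3*0.64^2/8 = 1 + 0.153600 = 1.153600
eta = 0.484800 / 1.153600
eta = 0.4202 m

0.4202


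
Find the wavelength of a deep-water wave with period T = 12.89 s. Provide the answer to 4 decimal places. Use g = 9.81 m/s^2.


L0 = g * T^2 / (2 * pi)
L0 = 9.81 * 12.89^2 / (2 * pi)
L0 = 9.81 * 166.1521 / 6.28319
L0 = 1629.9521 / 6.28319
L0 = 259.4149 m

259.4149


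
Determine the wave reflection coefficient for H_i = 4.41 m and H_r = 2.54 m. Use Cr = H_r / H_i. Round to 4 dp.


Cr = H_r / H_i
Cr = 2.54 / 4.41
Cr = 0.5760

0.5760


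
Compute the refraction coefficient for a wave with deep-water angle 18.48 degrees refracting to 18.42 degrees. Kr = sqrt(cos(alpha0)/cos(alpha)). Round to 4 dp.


Kr = sqrt(cos(alpha0) / cos(alpha))
cos(18.48) = 0.948434
cos(18.42) = 0.948766
Kr = sqrt(0.948434 / 0.948766)
Kr = sqrt(0.999651)
Kr = 0.9998

0.9998


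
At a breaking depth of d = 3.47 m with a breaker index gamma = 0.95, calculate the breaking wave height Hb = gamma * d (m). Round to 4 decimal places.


Hb = gamma * d
Hb = 0.95 * 3.47
Hb = 3.2965 m

3.2965


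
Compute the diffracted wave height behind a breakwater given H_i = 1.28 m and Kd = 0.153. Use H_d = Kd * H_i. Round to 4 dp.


H_d = Kd * H_i
H_d = 0.153 * 1.28
H_d = 0.1958 m

0.1958


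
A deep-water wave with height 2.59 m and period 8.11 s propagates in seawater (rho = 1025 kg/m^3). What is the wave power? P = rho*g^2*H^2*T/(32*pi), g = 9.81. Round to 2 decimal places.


P = rho * g^2 * H^2 * T / (32 * pi)
P = 1025 * 9.81^2 * 2.59^2 * 8.11 / (32 * pi)
P = 1025 * 96.2361 * 6.7081 * 8.11 / 100.53096
P = 53380.47 W/m

53380.47


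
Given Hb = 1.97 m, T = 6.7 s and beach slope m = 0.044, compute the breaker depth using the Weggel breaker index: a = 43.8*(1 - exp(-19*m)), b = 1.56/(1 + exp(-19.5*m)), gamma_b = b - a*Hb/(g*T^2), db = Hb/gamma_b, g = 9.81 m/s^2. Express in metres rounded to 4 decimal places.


a = 43.8 * (1 - exp(-19 * m))
exp(-19 * 0.044) = exp(-0.8360) = 0.433441
a = 43.8 * (1 - 0.433441) = 24.815292
b = 1.56 / (1 + exp(-19.5 * m))
exp(-19.5 * 0.044) = exp(-0.8580) = 0.424009
b = 1.56 / (1 + 0.424009) = 1.095498
Hb / (g * T^2) = 1.97 / (9.81 * 6.7^2) = 1.97 / 440.3709 = 0.00447350
gamma_b = b - a * Hb/(g*T^2) = 1.095498 - 24.815292 * 0.00447350 = 0.984487
db = Hb / gamma_b = 1.97 / 0.984487
db = 2.0010 m

2.0010


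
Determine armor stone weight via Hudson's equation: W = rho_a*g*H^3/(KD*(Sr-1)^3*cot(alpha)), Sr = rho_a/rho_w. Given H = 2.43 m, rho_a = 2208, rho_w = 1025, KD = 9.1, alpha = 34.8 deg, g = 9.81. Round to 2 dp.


Sr = rho_a / rho_w = 2208 / 1025 = 2.154146
(Sr - 1) = 1.154146
(Sr - 1)^3 = 1.537385
cot(34.8) = 1 / tan(34.8) = 1 / 0.695018 = 1.438811
Numerator = 2208 * 9.81 * 2.43^3 = 310804.2131
Denominator = 9.1 * 1.537385 * 1.438811 = 20.129265
W = 310804.2131 / 20.129265
W = 15440.42 N

15440.42


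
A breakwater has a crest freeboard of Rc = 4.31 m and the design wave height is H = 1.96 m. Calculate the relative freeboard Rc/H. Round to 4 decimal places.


Relative freeboard = Rc / H
= 4.31 / 1.96
= 2.1990

2.1990


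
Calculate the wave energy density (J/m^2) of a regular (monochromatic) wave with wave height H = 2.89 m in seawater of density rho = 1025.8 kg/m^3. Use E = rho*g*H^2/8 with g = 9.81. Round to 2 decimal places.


E = (1/8) * rho * g * H^2
E = (1/8) * 1025.8 * 9.81 * 2.89^2
E = 0.125 * 1025.8 * 9.81 * 8.3521
E = 10506.00 J/m^2

10506.00


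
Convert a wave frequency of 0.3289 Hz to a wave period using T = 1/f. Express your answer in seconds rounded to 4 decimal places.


T = 1 / f
T = 1 / 0.3289
T = 3.0404 s

3.0404


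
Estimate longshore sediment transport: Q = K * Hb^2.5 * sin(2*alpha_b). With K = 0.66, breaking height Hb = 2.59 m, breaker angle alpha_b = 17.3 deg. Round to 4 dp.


Q = K * Hb^2.5 * sin(2 * alpha_b)
Hb^2.5 = 2.59^2.5 = 10.795665
sin(2 * 17.3) = sin(34.6) = 0.567844
Q = 0.66 * 10.795665 * 0.567844
Q = 4.0460 m^3/s

4.0460


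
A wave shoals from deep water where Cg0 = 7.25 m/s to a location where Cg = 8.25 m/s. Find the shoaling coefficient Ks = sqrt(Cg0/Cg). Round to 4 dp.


Ks = sqrt(Cg0 / Cg)
Ks = sqrt(7.25 / 8.25)
Ks = sqrt(0.8788)
Ks = 0.9374

0.9374


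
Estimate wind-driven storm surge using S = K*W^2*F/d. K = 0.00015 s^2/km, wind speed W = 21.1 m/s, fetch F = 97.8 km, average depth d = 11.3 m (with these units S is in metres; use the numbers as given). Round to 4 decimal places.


S = K * W^2 * F / d
W^2 = 21.1^2 = 445.21
S = 0.00015 * 445.21 * 97.8 / 11.3
Numerator = 0.00015 * 445.21 * 97.8 = 6.531231
S = 6.531231 / 11.3 = 0.5780 m

0.5780


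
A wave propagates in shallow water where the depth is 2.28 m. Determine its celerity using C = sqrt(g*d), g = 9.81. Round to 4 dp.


Using the shallow-water approximation:
C = sqrt(g * d) = sqrt(9.81 * 2.28)
C = sqrt(22.3668)
C = 4.7294 m/s

4.7294


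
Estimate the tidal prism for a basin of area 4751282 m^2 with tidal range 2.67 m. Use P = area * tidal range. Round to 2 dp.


Tidal prism = Area * Tidal range
P = 4751282 * 2.67
P = 12685922.94 m^3

12685922.94


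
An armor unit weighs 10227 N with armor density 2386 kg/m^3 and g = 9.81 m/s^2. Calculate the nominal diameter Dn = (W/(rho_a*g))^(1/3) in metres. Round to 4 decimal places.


V = W / (rho_a * g)
V = 10227 / (2386 * 9.81)
V = 10227 / 23406.66
V = 0.436927 m^3
Dn = V^(1/3) = 0.436927^(1/3)
Dn = 0.7588 m

0.7588


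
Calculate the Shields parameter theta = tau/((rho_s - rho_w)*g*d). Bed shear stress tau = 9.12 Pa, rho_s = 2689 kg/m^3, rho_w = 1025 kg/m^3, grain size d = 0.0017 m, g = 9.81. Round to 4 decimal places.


theta = tau / ((rho_s - rho_w) * g * d)
rho_s - rho_w = 2689 - 1025 = 1664
Denominator = 1664 * 9.81 * 0.0017 = 27.750528
theta = 9.12 / 27.750528
theta = 0.3286

0.3286


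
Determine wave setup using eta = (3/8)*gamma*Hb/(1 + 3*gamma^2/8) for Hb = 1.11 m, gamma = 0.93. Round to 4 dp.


eta = (3/8) * gamma * Hb / (1 + 3*gamma^2/8)
Numerator = (3/8) * 0.93 * 1.11 = 0.387113
Denominator = 1 + 3*0.93^2/8 = 1 + 0.324338 = 1.324338
eta = 0.387113 / 1.324338
eta = 0.2923 m

0.2923


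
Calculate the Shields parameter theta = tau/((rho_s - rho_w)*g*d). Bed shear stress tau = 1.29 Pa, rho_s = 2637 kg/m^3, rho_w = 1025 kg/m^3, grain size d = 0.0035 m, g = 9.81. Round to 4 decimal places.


theta = tau / ((rho_s - rho_w) * g * d)
rho_s - rho_w = 2637 - 1025 = 1612
Denominator = 1612 * 9.81 * 0.0035 = 55.348020
theta = 1.29 / 55.348020
theta = 0.0233

0.0233


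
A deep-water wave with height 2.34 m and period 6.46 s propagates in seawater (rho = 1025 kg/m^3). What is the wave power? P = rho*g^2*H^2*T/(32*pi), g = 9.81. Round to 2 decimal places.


P = rho * g^2 * H^2 * T / (32 * pi)
P = 1025 * 9.81^2 * 2.34^2 * 6.46 / (32 * pi)
P = 1025 * 96.2361 * 5.4756 * 6.46 / 100.53096
P = 34707.73 W/m

34707.73


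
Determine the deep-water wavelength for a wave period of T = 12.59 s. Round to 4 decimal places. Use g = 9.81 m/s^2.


L0 = g * T^2 / (2 * pi)
L0 = 9.81 * 12.59^2 / (2 * pi)
L0 = 9.81 * 158.5081 / 6.28319
L0 = 1554.9645 / 6.28319
L0 = 247.4803 m

247.4803


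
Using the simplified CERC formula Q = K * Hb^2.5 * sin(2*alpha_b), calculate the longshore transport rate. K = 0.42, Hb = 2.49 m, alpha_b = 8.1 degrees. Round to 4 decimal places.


Q = K * Hb^2.5 * sin(2 * alpha_b)
Hb^2.5 = 2.49^2.5 = 9.783593
sin(2 * 8.1) = sin(16.2) = 0.278991
Q = 0.42 * 9.783593 * 0.278991
Q = 1.1464 m^3/s

1.1464


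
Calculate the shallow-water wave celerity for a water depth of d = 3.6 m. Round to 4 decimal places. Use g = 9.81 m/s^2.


Using the shallow-water approximation:
C = sqrt(g * d) = sqrt(9.81 * 3.6)
C = sqrt(35.3160)
C = 5.9427 m/s

5.9427


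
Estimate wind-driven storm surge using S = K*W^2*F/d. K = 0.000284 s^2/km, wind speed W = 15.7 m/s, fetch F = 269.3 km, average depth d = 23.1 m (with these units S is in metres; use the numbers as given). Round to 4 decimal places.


S = K * W^2 * F / d
W^2 = 15.7^2 = 246.49
S = 0.000284 * 246.49 * 269.3 / 23.1
Numerator = 0.000284 * 246.49 * 269.3 = 18.851851
S = 18.851851 / 23.1 = 0.8161 m

0.8161


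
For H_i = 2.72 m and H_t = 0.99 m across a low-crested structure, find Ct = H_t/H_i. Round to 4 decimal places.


Ct = H_t / H_i
Ct = 0.99 / 2.72
Ct = 0.3640

0.3640


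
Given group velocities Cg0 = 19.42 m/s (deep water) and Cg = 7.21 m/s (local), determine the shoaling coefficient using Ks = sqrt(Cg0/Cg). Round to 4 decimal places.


Ks = sqrt(Cg0 / Cg)
Ks = sqrt(19.42 / 7.21)
Ks = sqrt(2.6935)
Ks = 1.6412

1.6412


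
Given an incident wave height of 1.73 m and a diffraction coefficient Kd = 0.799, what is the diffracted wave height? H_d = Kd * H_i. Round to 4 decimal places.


H_d = Kd * H_i
H_d = 0.799 * 1.73
H_d = 1.3823 m

1.3823


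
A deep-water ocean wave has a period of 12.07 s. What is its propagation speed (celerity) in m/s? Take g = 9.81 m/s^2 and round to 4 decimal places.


We use the deep-water celerity formula:
C = g * T / (2 * pi)
C = 9.81 * 12.07 / (2 * 3.14159...)
C = 118.406700 / 6.283185
C = 18.8450 m/s

18.8450


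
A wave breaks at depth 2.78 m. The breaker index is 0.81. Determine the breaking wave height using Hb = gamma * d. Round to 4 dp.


Hb = gamma * d
Hb = 0.81 * 2.78
Hb = 2.2518 m

2.2518


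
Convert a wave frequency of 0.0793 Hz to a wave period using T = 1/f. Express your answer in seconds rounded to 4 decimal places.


T = 1 / f
T = 1 / 0.0793
T = 12.6103 s

12.6103


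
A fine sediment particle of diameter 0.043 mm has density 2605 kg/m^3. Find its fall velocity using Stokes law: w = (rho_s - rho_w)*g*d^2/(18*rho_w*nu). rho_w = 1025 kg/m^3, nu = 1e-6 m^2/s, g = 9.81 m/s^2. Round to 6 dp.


w = (rho_s - rho_w) * g * d^2 / (18 * rho_w * nu)
d = 0.043 mm = 0.000043 m
rho_s - rho_w = 2605 - 1025 = 1580
Numerator = 1580 * 9.81 * (0.000043)^2 = 0.000028659130
Denominator = 18 * 1025 * 1e-6 = 0.018450
w = 0.001553 m/s

0.001553


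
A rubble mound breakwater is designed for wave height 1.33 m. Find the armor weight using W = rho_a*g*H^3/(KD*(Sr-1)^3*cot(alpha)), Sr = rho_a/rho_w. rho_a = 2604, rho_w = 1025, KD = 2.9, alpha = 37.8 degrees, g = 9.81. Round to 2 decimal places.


Sr = rho_a / rho_w = 2604 / 1025 = 2.540488
(Sr - 1) = 1.540488
(Sr - 1)^3 = 3.655736
cot(37.8) = 1 / tan(37.8) = 1 / 0.775680 = 1.289192
Numerator = 2604 * 9.81 * 1.33^3 = 60098.6768
Denominator = 2.9 * 3.655736 * 1.289192 = 13.667544
W = 60098.6768 / 13.667544
W = 4397.18 N

4397.18


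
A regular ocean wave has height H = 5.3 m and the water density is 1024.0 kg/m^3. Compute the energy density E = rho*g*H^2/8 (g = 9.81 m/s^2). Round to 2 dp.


E = (1/8) * rho * g * H^2
E = (1/8) * 1024.0 * 9.81 * 5.3^2
E = 0.125 * 1024.0 * 9.81 * 28.0900
E = 35272.05 J/m^2

35272.05


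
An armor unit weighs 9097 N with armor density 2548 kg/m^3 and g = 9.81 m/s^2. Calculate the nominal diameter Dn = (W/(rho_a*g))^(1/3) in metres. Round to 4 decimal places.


V = W / (rho_a * g)
V = 9097 / (2548 * 9.81)
V = 9097 / 24995.88
V = 0.363940 m^3
Dn = V^(1/3) = 0.363940^(1/3)
Dn = 0.7140 m

0.7140


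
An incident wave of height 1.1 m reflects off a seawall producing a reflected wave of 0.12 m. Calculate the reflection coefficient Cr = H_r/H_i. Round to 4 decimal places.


Cr = H_r / H_i
Cr = 0.12 / 1.1
Cr = 0.1091

0.1091


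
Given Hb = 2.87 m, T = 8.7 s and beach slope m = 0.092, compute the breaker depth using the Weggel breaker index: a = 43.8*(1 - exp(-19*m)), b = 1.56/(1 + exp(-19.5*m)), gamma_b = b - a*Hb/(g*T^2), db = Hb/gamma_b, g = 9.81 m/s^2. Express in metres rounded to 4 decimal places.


a = 43.8 * (1 - exp(-19 * m))
exp(-19 * 0.092) = exp(-1.7480) = 0.174122
a = 43.8 * (1 - 0.174122) = 36.173463
b = 1.56 / (1 + exp(-19.5 * m))
exp(-19.5 * 0.092) = exp(-1.7940) = 0.166294
b = 1.56 / (1 + 0.166294) = 1.337571
Hb / (g * T^2) = 2.87 / (9.81 * 8.7^2) = 2.87 / 742.5189 = 0.00386522
gamma_b = b - a * Hb/(g*T^2) = 1.337571 - 36.173463 * 0.00386522 = 1.197752
db = Hb / gamma_b = 2.87 / 1.197752
db = 2.3962 m

2.3962


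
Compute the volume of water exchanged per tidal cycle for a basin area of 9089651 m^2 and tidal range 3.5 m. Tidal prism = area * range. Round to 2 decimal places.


Tidal prism = Area * Tidal range
P = 9089651 * 3.5
P = 31813778.50 m^3

31813778.50


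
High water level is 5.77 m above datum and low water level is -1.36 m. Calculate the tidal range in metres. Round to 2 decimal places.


Tidal range = High water - Low water
Tidal range = 5.77 - (-1.36)
Tidal range = 7.13 m

7.13


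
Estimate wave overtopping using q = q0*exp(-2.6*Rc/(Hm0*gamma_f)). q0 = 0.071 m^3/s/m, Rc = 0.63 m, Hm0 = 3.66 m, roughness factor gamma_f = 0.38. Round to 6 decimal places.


q = q0 * exp(-2.6 * Rc / (Hm0 * gamma_f))
Exponent = -2.6 * 0.63 / (3.66 * 0.38)
= -2.6 * 0.63 / 1.3908
= -1.177739
exp(-1.177739) = 0.307974
q = 0.071 * 0.307974
q = 0.021866 m^3/s/m

0.021866


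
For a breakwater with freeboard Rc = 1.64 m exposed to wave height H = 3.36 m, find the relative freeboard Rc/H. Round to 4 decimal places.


Relative freeboard = Rc / H
= 1.64 / 3.36
= 0.4881

0.4881
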